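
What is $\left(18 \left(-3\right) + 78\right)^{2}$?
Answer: $576$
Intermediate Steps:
$\left(18 \left(-3\right) + 78\right)^{2} = \left(-54 + 78\right)^{2} = 24^{2} = 576$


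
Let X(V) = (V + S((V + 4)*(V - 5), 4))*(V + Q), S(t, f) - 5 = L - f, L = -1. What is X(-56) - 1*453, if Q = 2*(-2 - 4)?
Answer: 3355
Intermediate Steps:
Q = -12 (Q = 2*(-6) = -12)
S(t, f) = 4 - f (S(t, f) = 5 + (-1 - f) = 4 - f)
X(V) = V*(-12 + V) (X(V) = (V + (4 - 1*4))*(V - 12) = (V + (4 - 4))*(-12 + V) = (V + 0)*(-12 + V) = V*(-12 + V))
X(-56) - 1*453 = -56*(-12 - 56) - 1*453 = -56*(-68) - 453 = 3808 - 453 = 3355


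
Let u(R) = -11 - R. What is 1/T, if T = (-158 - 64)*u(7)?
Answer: 1/3996 ≈ 0.00025025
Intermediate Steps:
T = 3996 (T = (-158 - 64)*(-11 - 1*7) = -222*(-11 - 7) = -222*(-18) = 3996)
1/T = 1/3996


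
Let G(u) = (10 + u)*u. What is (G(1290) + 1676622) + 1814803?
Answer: 5168425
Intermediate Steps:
G(u) = u*(10 + u)
(G(1290) + 1676622) + 1814803 = (1290*(10 + 1290) + 1676622) + 1814803 = (1290*1300 + 1676622) + 1814803 = (1677000 + 1676622) + 1814803 = 3353622 + 1814803 = 5168425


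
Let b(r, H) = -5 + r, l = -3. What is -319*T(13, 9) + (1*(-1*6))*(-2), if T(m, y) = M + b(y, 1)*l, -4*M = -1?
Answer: 15041/4 ≈ 3760.3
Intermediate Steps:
M = ¼ (M = -¼*(-1) = ¼ ≈ 0.25000)
T(m, y) = 61/4 - 3*y (T(m, y) = ¼ + (-5 + y)*(-3) = ¼ + (15 - 3*y) = 61/4 - 3*y)
-319*T(13, 9) + (1*(-1*6))*(-2) = -319*(61/4 - 3*9) + (1*(-1*6))*(-2) = -319*(61/4 - 27) + (1*(-6))*(-2) = -319*(-47/4) - 6*(-2) = 14993/4 + 12 = 15041/4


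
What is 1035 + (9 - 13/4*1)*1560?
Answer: 10005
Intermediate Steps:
1035 + (9 - 13/4*1)*1560 = 1035 + (9 - 13/4)*1560 = 1035 + (23/4)*1560 = 1035 + 8970 = 10005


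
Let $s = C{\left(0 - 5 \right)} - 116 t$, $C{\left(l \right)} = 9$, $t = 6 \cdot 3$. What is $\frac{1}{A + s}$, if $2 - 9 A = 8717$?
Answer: $- \frac{3}{9142} \approx -0.00032816$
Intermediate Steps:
$t = 18$
$A = - \frac{2905}{3}$ ($A = \frac{2}{9} - \frac{8717}{9} = - \frac{2905}{3} \approx -968.33$)
$s = -2079$ ($s = 9 - 2088 = -2079$)
$\frac{1}{A + s} = \frac{1}{- \frac{2905}{3} - 2079} = \frac{1}{- \frac{9142}{3}} = - \frac{3}{9142}$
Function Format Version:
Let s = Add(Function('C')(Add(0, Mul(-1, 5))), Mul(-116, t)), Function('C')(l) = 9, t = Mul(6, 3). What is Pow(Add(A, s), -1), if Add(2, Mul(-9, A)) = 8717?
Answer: Rational(-3, 9142) ≈ -0.00032816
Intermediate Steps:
t = 18
A = Rational(-2905, 3) (A = Add(Rational(2, 9), Mul(Rational(-1, 9), 8717)) = Add(Rational(2, 9), Rational(-8717, 9)) = Rational(-2905, 3) ≈ -968.33)
s = -2079 (s = Add(9, Mul(-116, 18)) = Add(9, -2088) = -2079)
Pow(Add(A, s), -1) = Pow(Add(Rational(-2905, 3), -2079), -1) = Pow(Rational(-9142, 3), -1) = Rational(-3, 9142)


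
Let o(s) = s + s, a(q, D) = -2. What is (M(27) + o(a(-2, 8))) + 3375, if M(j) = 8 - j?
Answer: 3352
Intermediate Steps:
o(s) = 2*s
(M(27) + o(a(-2, 8))) + 3375 = ((8 - 1*27) + 2*(-2)) + 3375 = ((8 - 27) - 4) + 3375 = (-19 - 4) + 3375 = -23 + 3375 = 3352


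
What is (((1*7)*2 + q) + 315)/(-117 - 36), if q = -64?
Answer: -265/153 ≈ -1.7320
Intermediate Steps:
(((1*7)*2 + q) + 315)/(-117 - 36) = (((1*7)*2 - 64) + 315)/(-117 - 36) = ((7*2 - 64) + 315)/(-153) = ((14 - 64) + 315)*(-1/153) = (-50 + 315)*(-1/153) = 265*(-1/153) = -265/153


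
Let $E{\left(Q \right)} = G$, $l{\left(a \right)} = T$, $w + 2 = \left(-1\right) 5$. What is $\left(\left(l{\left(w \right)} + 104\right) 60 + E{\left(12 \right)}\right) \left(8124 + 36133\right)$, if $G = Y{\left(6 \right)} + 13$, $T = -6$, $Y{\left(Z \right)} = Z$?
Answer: $261072043$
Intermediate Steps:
$w = -7$ ($w = -2 - 5 = -7$)
$l{\left(a \right)} = -6$
$G = 19$ ($G = 6 + 13 = 19$)
$E{\left(Q \right)} = 19$
$\left(\left(l{\left(w \right)} + 104\right) 60 + E{\left(12 \right)}\right) \left(8124 + 36133\right) = \left(\left(-6 + 104\right) 60 + 19\right) \left(8124 + 36133\right) = \left(98 \cdot 60 + 19\right) 44257 = \left(5880 + 19\right) 44257 = 5899 \cdot 44257 = 261072043$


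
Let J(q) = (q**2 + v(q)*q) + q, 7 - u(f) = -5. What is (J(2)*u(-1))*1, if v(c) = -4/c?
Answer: 24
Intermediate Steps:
u(f) = 12 (u(f) = 7 - 1*(-5) = 7 + 5 = 12)
J(q) = -4 + q + q**2 (J(q) = (q**2 + (-4/q)*q) + q = (q**2 - 4) + q = (-4 + q**2) + q = -4 + q + q**2)
(J(2)*u(-1))*1 = ((-4 + 2*(1 + 2))*12)*1 = ((-4 + 2*3)*12)*1 = ((-4 + 6)*12)*1 = (2*12)*1 = 24*1 = 24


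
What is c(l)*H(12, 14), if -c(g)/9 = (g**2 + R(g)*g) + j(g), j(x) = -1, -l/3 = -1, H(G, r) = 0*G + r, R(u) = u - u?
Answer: -1008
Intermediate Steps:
R(u) = 0
H(G, r) = r (H(G, r) = 0 + r = r)
l = 3 (l = -3*(-1) = 3)
c(g) = 9 - 9*g**2 (c(g) = -9*((g**2 + 0*g) - 1) = -9*((g**2 + 0) - 1) = -9*(g**2 - 1) = -9*(-1 + g**2) = 9 - 9*g**2)
c(l)*H(12, 14) = (9 - 9*3**2)*14 = (9 - 9*9)*14 = (9 - 81)*14 = -72*14 = -1008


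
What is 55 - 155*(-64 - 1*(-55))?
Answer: 1450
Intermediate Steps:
55 - 155*(-64 - 1*(-55)) = 55 - 155*(-64 + 55) = 55 - 155*(-9) = 55 + 1395 = 1450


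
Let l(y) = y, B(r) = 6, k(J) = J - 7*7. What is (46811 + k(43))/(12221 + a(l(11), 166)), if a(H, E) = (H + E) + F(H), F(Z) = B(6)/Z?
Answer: 514855/136384 ≈ 3.7750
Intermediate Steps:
k(J) = -49 + J (k(J) = J - 49 = -49 + J)
F(Z) = 6/Z
a(H, E) = E + H + 6/H (a(H, E) = (H + E) + 6/H = (E + H) + 6/H = E + H + 6/H)
(46811 + k(43))/(12221 + a(l(11), 166)) = (46811 + (-49 + 43))/(12221 + (166 + 11 + 6/11)) = (46811 - 6)/(12221 + (166 + 11 + 6*(1/11))) = 46805/(12221 + (166 + 11 + 6/11)) = 46805/(12221 + 1953/11) = 46805/(136384/11) = 46805*(11/136384) = 514855/136384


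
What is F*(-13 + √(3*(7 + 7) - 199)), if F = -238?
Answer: 3094 - 238*I*√157 ≈ 3094.0 - 2982.1*I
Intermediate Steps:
F*(-13 + √(3*(7 + 7) - 199)) = -238*(-13 + √(3*(7 + 7) - 199)) = -238*(-13 + √(3*14 - 199)) = -238*(-13 + √(42 - 199)) = -238*(-13 + √(-157)) = -238*(-13 + I*√157) = 3094 - 238*I*√157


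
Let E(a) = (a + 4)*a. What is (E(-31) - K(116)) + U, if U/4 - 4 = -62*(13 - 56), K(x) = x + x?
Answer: 11285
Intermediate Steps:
K(x) = 2*x
U = 10680 (U = 16 + 4*(-62*(13 - 56)) = 16 + 4*(-62*(-43)) = 16 + 4*2666 = 16 + 10664 = 10680)
E(a) = a*(4 + a) (E(a) = (4 + a)*a = a*(4 + a))
(E(-31) - K(116)) + U = (-31*(4 - 31) - 2*116) + 10680 = (-31*(-27) - 1*232) + 10680 = (837 - 232) + 10680 = 605 + 10680 = 11285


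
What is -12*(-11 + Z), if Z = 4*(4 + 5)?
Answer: -300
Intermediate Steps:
Z = 36 (Z = 4*9 = 36)
-12*(-11 + Z) = -12*(-11 + 36) = -12*25 = -300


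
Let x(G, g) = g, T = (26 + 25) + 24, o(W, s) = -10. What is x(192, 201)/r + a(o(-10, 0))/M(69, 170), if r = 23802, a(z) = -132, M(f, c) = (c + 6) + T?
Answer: -1030471/1991434 ≈ -0.51745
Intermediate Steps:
T = 75 (T = 51 + 24 = 75)
M(f, c) = 81 + c (M(f, c) = (c + 6) + 75 = (6 + c) + 75 = 81 + c)
x(192, 201)/r + a(o(-10, 0))/M(69, 170) = 201/23802 - 132/(81 + 170) = 201*(1/23802) - 132/251 = 67/7934 - 132*1/251 = 67/7934 - 132/251 = -1030471/1991434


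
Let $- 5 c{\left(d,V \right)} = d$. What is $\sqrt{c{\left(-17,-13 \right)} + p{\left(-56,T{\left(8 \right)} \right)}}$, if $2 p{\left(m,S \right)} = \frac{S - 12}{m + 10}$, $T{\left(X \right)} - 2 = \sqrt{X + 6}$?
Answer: $\frac{\sqrt{185610 - 575 \sqrt{14}}}{230} \approx 1.8623$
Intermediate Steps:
$T{\left(X \right)} = 2 + \sqrt{6 + X}$ ($T{\left(X \right)} = 2 + \sqrt{X + 6} = 2 + \sqrt{6 + X}$)
$p{\left(m,S \right)} = \frac{-12 + S}{2 \left(10 + m\right)}$ ($p{\left(m,S \right)} = \frac{\left(S - 12\right) \frac{1}{m + 10}}{2} = \frac{\left(-12 + S\right) \frac{1}{10 + m}}{2} = \frac{\frac{1}{10 + m} \left(-12 + S\right)}{2} = \frac{-12 + S}{2 \left(10 + m\right)}$)
$c{\left(d,V \right)} = - \frac{d}{5}$
$\sqrt{c{\left(-17,-13 \right)} + p{\left(-56,T{\left(8 \right)} \right)}} = \sqrt{\left(- \frac{1}{5}\right) \left(-17\right) + \frac{-12 + \left(2 + \sqrt{6 + 8}\right)}{2 \left(10 - 56\right)}} = \sqrt{\frac{17}{5} + \frac{-12 + \left(2 + \sqrt{14}\right)}{2 \left(-46\right)}} = \sqrt{\frac{17}{5} + \frac{1}{2} \left(- \frac{1}{46}\right) \left(-10 + \sqrt{14}\right)} = \sqrt{\frac{17}{5} + \left(\frac{5}{46} - \frac{\sqrt{14}}{92}\right)} = \sqrt{\frac{807}{230} - \frac{\sqrt{14}}{92}}$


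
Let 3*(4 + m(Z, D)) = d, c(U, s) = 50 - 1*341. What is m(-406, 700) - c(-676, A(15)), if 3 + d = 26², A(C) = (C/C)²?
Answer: 1534/3 ≈ 511.33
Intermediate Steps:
A(C) = 1 (A(C) = 1² = 1)
c(U, s) = -291 (c(U, s) = 50 - 341 = -291)
d = 673 (d = -3 + 26² = -3 + 676 = 673)
m(Z, D) = 661/3 (m(Z, D) = -4 + (⅓)*673 = -4 + 673/3 = 661/3)
m(-406, 700) - c(-676, A(15)) = 661/3 - 1*(-291) = 661/3 + 291 = 1534/3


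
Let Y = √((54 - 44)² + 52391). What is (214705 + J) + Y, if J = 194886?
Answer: 409591 + √52491 ≈ 4.0982e+5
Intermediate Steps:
Y = √52491 (Y = √(10² + 52391) = √(100 + 52391) = √52491 ≈ 229.11)
(214705 + J) + Y = (214705 + 194886) + √52491 = 409591 + √52491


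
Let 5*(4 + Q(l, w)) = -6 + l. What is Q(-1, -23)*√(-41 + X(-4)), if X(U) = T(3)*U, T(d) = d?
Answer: -27*I*√53/5 ≈ -39.313*I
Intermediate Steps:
Q(l, w) = -26/5 + l/5 (Q(l, w) = -4 + (-6 + l)/5 = -4 + (-6/5 + l/5) = -26/5 + l/5)
X(U) = 3*U
Q(-1, -23)*√(-41 + X(-4)) = (-26/5 + (⅕)*(-1))*√(-41 + 3*(-4)) = (-26/5 - ⅕)*√(-41 - 12) = -27*I*√53/5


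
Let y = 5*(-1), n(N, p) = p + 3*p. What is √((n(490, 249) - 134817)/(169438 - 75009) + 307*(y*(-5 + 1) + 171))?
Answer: 14*√2667570807923/94429 ≈ 242.15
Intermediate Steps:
n(N, p) = 4*p
y = -5
√((n(490, 249) - 134817)/(169438 - 75009) + 307*(y*(-5 + 1) + 171)) = √((4*249 - 134817)/(169438 - 75009) + 307*(-5*(-5 + 1) + 171)) = √((996 - 134817)/94429 + 307*(-5*(-4) + 171)) = √(-133821*1/94429 + 307*(20 + 171)) = √(-133821/94429 + 307*191) = √(-133821/94429 + 58637) = √(5536899452/94429) = 14*√2667570807923/94429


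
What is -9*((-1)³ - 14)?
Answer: 135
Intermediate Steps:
-9*((-1)³ - 14) = -9*(-1 - 14) = -9*(-15) = 135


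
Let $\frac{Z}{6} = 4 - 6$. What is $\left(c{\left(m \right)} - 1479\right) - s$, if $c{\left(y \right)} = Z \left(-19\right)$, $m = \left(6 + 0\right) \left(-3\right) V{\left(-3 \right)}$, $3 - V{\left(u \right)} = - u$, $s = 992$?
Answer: $-2243$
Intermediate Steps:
$V{\left(u \right)} = 3 + u$ ($V{\left(u \right)} = 3 - - u = 3 + u$)
$Z = -12$ ($Z = 6 \left(4 - 6\right) = 6 \left(-2\right) = -12$)
$m = 0$ ($m = \left(6 + 0\right) \left(-3\right) \left(3 - 3\right) = 6 \left(-3\right) 0 = \left(-18\right) 0 = 0$)
$c{\left(y \right)} = 228$ ($c{\left(y \right)} = \left(-12\right) \left(-19\right) = 228$)
$\left(c{\left(m \right)} - 1479\right) - s = \left(228 - 1479\right) - 992 = -1251 - 992 = -2243$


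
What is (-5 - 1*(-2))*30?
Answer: -90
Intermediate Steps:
(-5 - 1*(-2))*30 = (-5 + 2)*30 = -3*30 = -90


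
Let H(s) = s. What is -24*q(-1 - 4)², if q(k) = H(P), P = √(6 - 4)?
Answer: -48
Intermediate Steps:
P = √2 ≈ 1.4142
q(k) = √2
-24*q(-1 - 4)² = -24*(√2)² = -24*2 = -48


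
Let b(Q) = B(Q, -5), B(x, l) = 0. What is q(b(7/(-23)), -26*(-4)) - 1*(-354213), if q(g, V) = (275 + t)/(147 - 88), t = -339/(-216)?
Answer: 1504716737/4248 ≈ 3.5422e+5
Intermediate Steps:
b(Q) = 0
t = 113/72 (t = -339*(-1/216) = 113/72 ≈ 1.5694)
q(g, V) = 19913/4248 (q(g, V) = (275 + 113/72)/(147 - 88) = (19913/72)/59 = (19913/72)*(1/59) = 19913/4248)
q(b(7/(-23)), -26*(-4)) - 1*(-354213) = 19913/4248 - 1*(-354213) = 19913/4248 + 354213 = 1504716737/4248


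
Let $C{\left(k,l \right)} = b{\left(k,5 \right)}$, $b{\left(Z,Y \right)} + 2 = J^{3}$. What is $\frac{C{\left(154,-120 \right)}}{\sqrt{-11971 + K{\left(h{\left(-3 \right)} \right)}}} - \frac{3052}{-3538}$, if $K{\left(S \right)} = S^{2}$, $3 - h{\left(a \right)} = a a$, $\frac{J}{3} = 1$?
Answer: $\frac{1526}{1769} - \frac{5 i \sqrt{11935}}{2387} \approx 0.86263 - 0.22884 i$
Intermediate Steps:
$J = 3$ ($J = 3 \cdot 1 = 3$)
$b{\left(Z,Y \right)} = 25$ ($b{\left(Z,Y \right)} = -2 + 3^{3} = -2 + 27 = 25$)
$C{\left(k,l \right)} = 25$
$h{\left(a \right)} = 3 - a^{2}$ ($h{\left(a \right)} = 3 - a a = 3 - a^{2}$)
$\frac{C{\left(154,-120 \right)}}{\sqrt{-11971 + K{\left(h{\left(-3 \right)} \right)}}} - \frac{3052}{-3538} = \frac{25}{\sqrt{-11971 + \left(3 - \left(-3\right)^{2}\right)^{2}}} - \frac{3052}{-3538} = \frac{25}{\sqrt{-11971 + \left(3 - 9\right)^{2}}} - - \frac{1526}{1769} = \frac{25}{\sqrt{-11971 + \left(3 - 9\right)^{2}}} + \frac{1526}{1769} = \frac{25}{\sqrt{-11971 + \left(-6\right)^{2}}} + \frac{1526}{1769} = \frac{25}{\sqrt{-11971 + 36}} + \frac{1526}{1769} = \frac{25}{\sqrt{-11935}} + \frac{1526}{1769} = \frac{25}{i \sqrt{11935}} + \frac{1526}{1769} = 25 \left(- \frac{i \sqrt{11935}}{11935}\right) + \frac{1526}{1769} = - \frac{5 i \sqrt{11935}}{2387} + \frac{1526}{1769} = \frac{1526}{1769} - \frac{5 i \sqrt{11935}}{2387}$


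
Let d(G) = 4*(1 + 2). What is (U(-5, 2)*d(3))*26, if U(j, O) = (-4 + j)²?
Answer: 25272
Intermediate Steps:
d(G) = 12 (d(G) = 4*3 = 12)
(U(-5, 2)*d(3))*26 = ((-4 - 5)²*12)*26 = ((-9)²*12)*26 = (81*12)*26 = 972*26 = 25272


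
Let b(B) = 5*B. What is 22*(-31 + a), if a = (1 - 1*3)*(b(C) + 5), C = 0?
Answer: -902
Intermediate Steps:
a = -10 (a = (1 - 1*3)*(5*0 + 5) = (1 - 3)*(0 + 5) = -2*5 = -10)
22*(-31 + a) = 22*(-31 - 10) = 22*(-41) = -902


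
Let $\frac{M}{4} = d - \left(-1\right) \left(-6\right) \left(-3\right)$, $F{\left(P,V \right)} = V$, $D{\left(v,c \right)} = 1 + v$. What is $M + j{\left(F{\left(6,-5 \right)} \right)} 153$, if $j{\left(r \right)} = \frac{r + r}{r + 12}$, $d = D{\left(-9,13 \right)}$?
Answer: $- \frac{1250}{7} \approx -178.57$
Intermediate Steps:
$d = -8$ ($d = 1 - 9 = -8$)
$M = 40$ ($M = 4 \left(-8 - \left(-1\right) \left(-6\right) \left(-3\right)\right) = 4 \left(-8 - 6 \left(-3\right)\right) = 4 \left(-8 - -18\right) = 4 \left(-8 + 18\right) = 4 \cdot 10 = 40$)
$j{\left(r \right)} = \frac{2 r}{12 + r}$
$M + j{\left(F{\left(6,-5 \right)} \right)} 153 = 40 + 2 \left(-5\right) \frac{1}{12 - 5} \cdot 153 = 40 + 2 \left(-5\right) \frac{1}{7} \cdot 153 = 40 - \frac{1530}{7} = - \frac{1250}{7}$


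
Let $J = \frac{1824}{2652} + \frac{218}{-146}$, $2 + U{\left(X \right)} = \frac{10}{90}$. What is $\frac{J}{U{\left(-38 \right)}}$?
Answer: $\frac{116937}{274261} \approx 0.42637$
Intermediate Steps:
$U{\left(X \right)} = - \frac{17}{9}$ ($U{\left(X \right)} = -2 + \frac{10}{90} = -2 + 10 \cdot \frac{1}{90} = -2 + \frac{1}{9} = - \frac{17}{9}$)
$J = - \frac{12993}{16133}$ ($J = 1824 \cdot \frac{1}{2652} + 218 \left(- \frac{1}{146}\right) = \frac{152}{221} - \frac{109}{73} = - \frac{12993}{16133} \approx -0.80537$)
$\frac{J}{U{\left(-38 \right)}} = - \frac{12993}{16133 \left(- \frac{17}{9}\right)} = \left(- \frac{12993}{16133}\right) \left(- \frac{9}{17}\right) = \frac{116937}{274261}$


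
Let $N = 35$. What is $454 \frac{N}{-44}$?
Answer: $- \frac{7945}{22} \approx -361.14$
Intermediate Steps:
$454 \frac{N}{-44} = 454 \frac{35}{-44} = 454 \cdot 35 \left(- \frac{1}{44}\right) = 454 \left(- \frac{35}{44}\right) = - \frac{7945}{22}$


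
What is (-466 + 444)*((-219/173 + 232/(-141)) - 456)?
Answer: 246272906/24393 ≈ 10096.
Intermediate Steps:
(-466 + 444)*((-219/173 + 232/(-141)) - 456) = -22*((-219*1/173 + 232*(-1/141)) - 456) = -22*((-219/173 - 232/141) - 456) = -22*(-71015/24393 - 456) = -22*(-11194223/24393) = 246272906/24393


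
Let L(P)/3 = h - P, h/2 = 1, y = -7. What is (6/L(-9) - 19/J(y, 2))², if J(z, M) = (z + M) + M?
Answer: 46225/1089 ≈ 42.447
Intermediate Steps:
h = 2 (h = 2*1 = 2)
J(z, M) = z + 2*M (J(z, M) = (M + z) + M = z + 2*M)
L(P) = 6 - 3*P (L(P) = 3*(2 - P) = 6 - 3*P)
(6/L(-9) - 19/J(y, 2))² = (6/(6 - 3*(-9)) - 19/(-7 + 2*2))² = (6/(6 + 27) - 19/(-7 + 4))² = (6/33 - 19/(-3))² = (6*(1/33) - 19*(-⅓))² = (2/11 + 19/3)² = (215/33)² = 46225/1089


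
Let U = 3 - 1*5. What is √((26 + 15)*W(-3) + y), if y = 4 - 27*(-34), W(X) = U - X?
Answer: 3*√107 ≈ 31.032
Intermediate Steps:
U = -2 (U = 3 - 5 = -2)
W(X) = -2 - X
y = 922 (y = 4 + 918 = 922)
√((26 + 15)*W(-3) + y) = √((26 + 15)*(-2 - 1*(-3)) + 922) = √(41*(-2 + 3) + 922) = √(41*1 + 922) = √(41 + 922) = √963 = 3*√107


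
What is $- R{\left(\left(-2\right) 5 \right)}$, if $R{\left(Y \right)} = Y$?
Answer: $10$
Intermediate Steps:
$- R{\left(\left(-2\right) 5 \right)} = - \left(-2\right) 5 = \left(-1\right) \left(-10\right) = 10$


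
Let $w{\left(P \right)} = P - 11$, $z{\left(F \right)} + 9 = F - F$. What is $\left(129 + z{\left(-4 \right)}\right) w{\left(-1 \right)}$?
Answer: $-1440$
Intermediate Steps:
$z{\left(F \right)} = -9$ ($z{\left(F \right)} = -9 + \left(F - F\right) = -9 + 0 = -9$)
$w{\left(P \right)} = -11 + P$
$\left(129 + z{\left(-4 \right)}\right) w{\left(-1 \right)} = \left(129 - 9\right) \left(-11 - 1\right) = 120 \left(-12\right) = -1440$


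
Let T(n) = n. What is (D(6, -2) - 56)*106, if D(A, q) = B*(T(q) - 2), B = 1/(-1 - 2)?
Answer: -17384/3 ≈ -5794.7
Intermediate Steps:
B = -⅓ (B = 1/(-3) = -⅓ ≈ -0.33333)
D(A, q) = ⅔ - q/3 (D(A, q) = -(q - 2)/3 = -(-2 + q)/3 = ⅔ - q/3)
(D(6, -2) - 56)*106 = ((⅔ - ⅓*(-2)) - 56)*106 = ((⅔ + ⅔) - 56)*106 = (4/3 - 56)*106 = -164/3*106 = -17384/3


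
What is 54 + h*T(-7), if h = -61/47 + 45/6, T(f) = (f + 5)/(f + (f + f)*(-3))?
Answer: 88247/1645 ≈ 53.646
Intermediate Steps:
T(f) = -(5 + f)/(5*f) (T(f) = (5 + f)/(f + (2*f)*(-3)) = (5 + f)/(f - 6*f) = (5 + f)/((-5*f)) = (5 + f)*(-1/(5*f)) = -(5 + f)/(5*f))
h = 583/94 (h = -61*1/47 + 45*(1/6) = -61/47 + 15/2 = 583/94 ≈ 6.2021)
54 + h*T(-7) = 54 + 583*((1/5)*(-5 - 1*(-7))/(-7))/94 = 54 + 583*((1/5)*(-1/7)*(-5 + 7))/94 = 54 + 583*((1/5)*(-1/7)*2)/94 = 54 + (583/94)*(-2/35) = 54 - 583/1645 = 88247/1645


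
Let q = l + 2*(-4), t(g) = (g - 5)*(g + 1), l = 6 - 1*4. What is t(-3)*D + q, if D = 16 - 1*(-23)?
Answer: 618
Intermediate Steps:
l = 2 (l = 6 - 4 = 2)
D = 39 (D = 16 + 23 = 39)
t(g) = (1 + g)*(-5 + g) (t(g) = (-5 + g)*(1 + g) = (1 + g)*(-5 + g))
q = -6 (q = 2 + 2*(-4) = 2 - 8 = -6)
t(-3)*D + q = (-5 + (-3)² - 4*(-3))*39 - 6 = (-5 + 9 + 12)*39 - 6 = 16*39 - 6 = 624 - 6 = 618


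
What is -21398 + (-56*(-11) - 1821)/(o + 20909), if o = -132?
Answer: -444587451/20777 ≈ -21398.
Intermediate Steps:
-21398 + (-56*(-11) - 1821)/(o + 20909) = -21398 + (-56*(-11) - 1821)/(-132 + 20909) = -21398 + (616 - 1821)/20777 = -21398 - 1205*1/20777 = -21398 - 1205/20777 = -444587451/20777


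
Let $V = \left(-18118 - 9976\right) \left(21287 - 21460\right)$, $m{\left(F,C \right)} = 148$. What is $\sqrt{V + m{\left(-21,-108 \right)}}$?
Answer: $\sqrt{4860410} \approx 2204.6$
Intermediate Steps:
$V = 4860262$ ($V = \left(-28094\right) \left(-173\right) = 4860262$)
$\sqrt{V + m{\left(-21,-108 \right)}} = \sqrt{4860262 + 148} = \sqrt{4860410}$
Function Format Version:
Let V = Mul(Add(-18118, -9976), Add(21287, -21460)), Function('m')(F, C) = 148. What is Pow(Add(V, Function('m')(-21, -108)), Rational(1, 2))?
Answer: Pow(4860410, Rational(1, 2)) ≈ 2204.6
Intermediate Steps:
V = 4860262 (V = Mul(-28094, -173) = 4860262)
Pow(Add(V, Function('m')(-21, -108)), Rational(1, 2)) = Pow(Add(4860262, 148), Rational(1, 2)) = Pow(4860410, Rational(1, 2))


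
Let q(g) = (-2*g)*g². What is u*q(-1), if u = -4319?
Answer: -8638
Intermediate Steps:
q(g) = -2*g³
u*q(-1) = -(-8638)*(-1)³ = -(-8638)*(-1) = -4319*2 = -8638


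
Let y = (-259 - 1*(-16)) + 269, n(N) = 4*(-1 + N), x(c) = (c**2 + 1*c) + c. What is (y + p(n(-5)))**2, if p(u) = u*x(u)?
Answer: 159921316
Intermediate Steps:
x(c) = c**2 + 2*c (x(c) = (c**2 + c) + c = (c + c**2) + c = c**2 + 2*c)
n(N) = -4 + 4*N
y = 26 (y = (-259 + 16) + 269 = -243 + 269 = 26)
p(u) = u**2*(2 + u) (p(u) = u*(u*(2 + u)) = u**2*(2 + u))
(y + p(n(-5)))**2 = (26 + (-4 + 4*(-5))**2*(2 + (-4 + 4*(-5))))**2 = (26 + (-4 - 20)**2*(2 + (-4 - 20)))**2 = (26 + (-24)**2*(2 - 24))**2 = (26 + 576*(-22))**2 = (26 - 12672)**2 = (-12646)**2 = 159921316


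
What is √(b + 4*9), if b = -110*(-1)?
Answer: √146 ≈ 12.083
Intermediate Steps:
b = 110
√(b + 4*9) = √(110 + 4*9) = √(110 + 36) = √146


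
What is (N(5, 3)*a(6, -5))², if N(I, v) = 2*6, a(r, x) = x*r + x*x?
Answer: 3600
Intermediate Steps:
a(r, x) = x² + r*x (a(r, x) = r*x + x² = x² + r*x)
N(I, v) = 12
(N(5, 3)*a(6, -5))² = (12*(-5*(6 - 5)))² = (12*(-5*1))² = (12*(-5))² = (-60)² = 3600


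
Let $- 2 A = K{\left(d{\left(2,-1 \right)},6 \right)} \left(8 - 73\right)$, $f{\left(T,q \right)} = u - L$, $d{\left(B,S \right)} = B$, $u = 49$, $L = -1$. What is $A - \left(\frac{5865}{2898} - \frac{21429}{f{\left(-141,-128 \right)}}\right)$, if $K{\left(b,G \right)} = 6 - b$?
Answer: $\frac{292192}{525} \approx 556.56$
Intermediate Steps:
$f{\left(T,q \right)} = 50$ ($f{\left(T,q \right)} = 49 - -1 = 49 + 1 = 50$)
$A = 130$ ($A = - \frac{\left(6 - 2\right) \left(8 - 73\right)}{2} = - \frac{\left(6 - 2\right) \left(-65\right)}{2} = - \frac{4 \left(-65\right)}{2} = \left(- \frac{1}{2}\right) \left(-260\right) = 130$)
$A - \left(\frac{5865}{2898} - \frac{21429}{f{\left(-141,-128 \right)}}\right) = 130 - \left(\frac{5865}{2898} - \frac{21429}{50}\right) = 130 - \left(5865 \cdot \frac{1}{2898} - \frac{21429}{50}\right) = 130 - \left(\frac{85}{42} - \frac{21429}{50}\right) = 130 - - \frac{223942}{525} = 130 + \frac{223942}{525} = \frac{292192}{525}$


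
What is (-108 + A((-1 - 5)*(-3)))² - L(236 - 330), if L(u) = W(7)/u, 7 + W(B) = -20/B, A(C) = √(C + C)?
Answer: 6845763/658 ≈ 10404.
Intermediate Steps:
A(C) = √2*√C (A(C) = √(2*C) = √2*√C)
W(B) = -7 - 20/B
L(u) = -69/(7*u) (L(u) = (-7 - 20/7)/u = -69/(7*u))
(-108 + A((-1 - 5)*(-3)))² - L(236 - 330) = (-108 + √2*√((-1 - 5)*(-3)))² - (-69)/(7*(236 - 330)) = (-108 + √2*√(-6*(-3)))² - (-69)/(7*(-94)) = (-108 + √2*√18)² - (-69)*(-1)/(7*94) = (-108 + √2*(3*√2))² - 1*69/658 = (-108 + 6)² - 69/658 = (-102)² - 69/658 = 10404 - 69/658 = 6845763/658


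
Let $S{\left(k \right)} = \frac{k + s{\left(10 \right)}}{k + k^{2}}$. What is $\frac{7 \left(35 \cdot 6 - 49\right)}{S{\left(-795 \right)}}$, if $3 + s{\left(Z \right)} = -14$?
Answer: $- \frac{50814015}{58} \approx -8.761 \cdot 10^{5}$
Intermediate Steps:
$s{\left(Z \right)} = -17$ ($s{\left(Z \right)} = -3 - 14 = -17$)
$S{\left(k \right)} = \frac{-17 + k}{k + k^{2}}$ ($S{\left(k \right)} = \frac{k - 17}{k + k^{2}} = \frac{-17 + k}{k + k^{2}}$)
$\frac{7 \left(35 \cdot 6 - 49\right)}{S{\left(-795 \right)}} = \frac{7 \left(35 \cdot 6 - 49\right)}{\frac{1}{-795} \frac{1}{1 - 795} \left(-17 - 795\right)} = \frac{7 \left(210 - 49\right)}{\left(- \frac{1}{795}\right) \frac{1}{-794} \left(-812\right)} = \frac{7 \cdot 161}{\left(- \frac{1}{795}\right) \left(- \frac{1}{794}\right) \left(-812\right)} = \frac{1127}{- \frac{406}{315615}} = 1127 \left(- \frac{315615}{406}\right) = - \frac{50814015}{58}$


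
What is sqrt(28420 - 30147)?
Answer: I*sqrt(1727) ≈ 41.557*I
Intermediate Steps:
sqrt(28420 - 30147) = sqrt(-1727) = I*sqrt(1727)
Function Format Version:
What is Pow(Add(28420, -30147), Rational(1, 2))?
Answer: Mul(I, Pow(1727, Rational(1, 2))) ≈ Mul(41.557, I)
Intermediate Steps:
Pow(Add(28420, -30147), Rational(1, 2)) = Pow(-1727, Rational(1, 2)) = Mul(I, Pow(1727, Rational(1, 2)))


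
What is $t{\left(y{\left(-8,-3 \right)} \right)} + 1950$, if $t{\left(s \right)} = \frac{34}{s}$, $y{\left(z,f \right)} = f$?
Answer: $\frac{5816}{3} \approx 1938.7$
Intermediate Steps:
$t{\left(y{\left(-8,-3 \right)} \right)} + 1950 = \frac{34}{-3} + 1950 = 34 \left(- \frac{1}{3}\right) + 1950 = - \frac{34}{3} + 1950 = \frac{5816}{3}$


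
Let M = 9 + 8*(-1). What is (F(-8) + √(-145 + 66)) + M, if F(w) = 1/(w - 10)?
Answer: 17/18 + I*√79 ≈ 0.94444 + 8.8882*I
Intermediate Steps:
F(w) = 1/(-10 + w)
M = 1 (M = 9 - 8 = 1)
(F(-8) + √(-145 + 66)) + M = (1/(-10 - 8) + √(-145 + 66)) + 1 = (1/(-18) + √(-79)) + 1 = (-1/18 + I*√79) + 1 = 17/18 + I*√79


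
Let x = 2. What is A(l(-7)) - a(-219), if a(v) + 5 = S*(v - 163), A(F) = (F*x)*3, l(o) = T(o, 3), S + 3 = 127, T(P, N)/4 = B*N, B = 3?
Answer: 47589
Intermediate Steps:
T(P, N) = 12*N (T(P, N) = 4*(3*N) = 12*N)
S = 124 (S = -3 + 127 = 124)
l(o) = 36 (l(o) = 12*3 = 36)
A(F) = 6*F (A(F) = (F*2)*3 = (2*F)*3 = 6*F)
a(v) = -20217 + 124*v (a(v) = -5 + 124*(v - 163) = -5 + 124*(-163 + v) = -5 + (-20212 + 124*v) = -20217 + 124*v)
A(l(-7)) - a(-219) = 6*36 - (-20217 + 124*(-219)) = 216 - (-20217 - 27156) = 216 - 1*(-47373) = 216 + 47373 = 47589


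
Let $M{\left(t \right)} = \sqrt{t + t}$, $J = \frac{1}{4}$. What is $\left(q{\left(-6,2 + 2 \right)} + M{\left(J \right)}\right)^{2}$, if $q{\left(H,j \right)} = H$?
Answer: $\frac{\left(12 - \sqrt{2}\right)^{2}}{4} \approx 28.015$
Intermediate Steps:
$J = \frac{1}{4} \approx 0.25$
$M{\left(t \right)} = \sqrt{2} \sqrt{t}$ ($M{\left(t \right)} = \sqrt{2 t} = \sqrt{2} \sqrt{t}$)
$\left(q{\left(-6,2 + 2 \right)} + M{\left(J \right)}\right)^{2} = \left(-6 + \frac{\sqrt{2}}{2}\right)^{2}$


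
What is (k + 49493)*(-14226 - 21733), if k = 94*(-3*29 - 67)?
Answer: -1259176303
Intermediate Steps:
k = -14476 (k = 94*(-87 - 67) = 94*(-154) = -14476)
(k + 49493)*(-14226 - 21733) = (-14476 + 49493)*(-14226 - 21733) = 35017*(-35959) = -1259176303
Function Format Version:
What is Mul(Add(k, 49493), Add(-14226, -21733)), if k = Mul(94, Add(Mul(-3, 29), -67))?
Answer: -1259176303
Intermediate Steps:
k = -14476 (k = Mul(94, Add(-87, -67)) = Mul(94, -154) = -14476)
Mul(Add(k, 49493), Add(-14226, -21733)) = Mul(Add(-14476, 49493), Add(-14226, -21733)) = Mul(35017, -35959) = -1259176303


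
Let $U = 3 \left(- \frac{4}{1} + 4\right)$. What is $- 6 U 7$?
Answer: $0$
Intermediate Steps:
$U = 0$ ($U = 3 \left(\left(-4\right) 1 + 4\right) = 3 \left(-4 + 4\right) = 3 \cdot 0 = 0$)
$- 6 U 7 = \left(-6\right) 0 \cdot 7 = 0 \cdot 7 = 0$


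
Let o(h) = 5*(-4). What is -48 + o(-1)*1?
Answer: -68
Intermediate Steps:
o(h) = -20
-48 + o(-1)*1 = -48 - 20*1 = -48 - 20 = -68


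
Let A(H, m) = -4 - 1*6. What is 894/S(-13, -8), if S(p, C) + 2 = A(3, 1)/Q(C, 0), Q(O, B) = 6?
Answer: -2682/11 ≈ -243.82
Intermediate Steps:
A(H, m) = -10 (A(H, m) = -4 - 6 = -10)
S(p, C) = -11/3 (S(p, C) = -2 - 10/6 = -2 - 10*⅙ = -2 - 5/3 = -11/3)
894/S(-13, -8) = 894/(-11/3) = 894*(-3/11) = -2682/11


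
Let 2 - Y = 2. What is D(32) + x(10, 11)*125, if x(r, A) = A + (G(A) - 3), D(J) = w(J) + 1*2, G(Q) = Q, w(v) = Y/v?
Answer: 2377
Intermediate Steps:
Y = 0 (Y = 2 - 1*2 = 2 - 2 = 0)
w(v) = 0 (w(v) = 0/v = 0)
D(J) = 2 (D(J) = 0 + 1*2 = 0 + 2 = 2)
x(r, A) = -3 + 2*A (x(r, A) = A + (A - 3) = A + (-3 + A) = -3 + 2*A)
D(32) + x(10, 11)*125 = 2 + (-3 + 2*11)*125 = 2 + (-3 + 22)*125 = 2 + 19*125 = 2 + 2375 = 2377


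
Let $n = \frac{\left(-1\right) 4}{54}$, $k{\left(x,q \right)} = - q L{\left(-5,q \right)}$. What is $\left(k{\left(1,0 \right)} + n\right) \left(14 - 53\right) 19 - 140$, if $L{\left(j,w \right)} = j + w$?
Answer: $- \frac{766}{9} \approx -85.111$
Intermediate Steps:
$k{\left(x,q \right)} = - q \left(-5 + q\right)$
$n = - \frac{2}{27}$ ($n = \left(-4\right) \frac{1}{54} = - \frac{2}{27} \approx -0.074074$)
$\left(k{\left(1,0 \right)} + n\right) \left(14 - 53\right) 19 - 140 = \left(0 \left(5 - 0\right) - \frac{2}{27}\right) \left(14 - 53\right) 19 - 140 = \left(0 \left(5 + 0\right) - \frac{2}{27}\right) \left(-39\right) 19 - 140 = \left(0 \cdot 5 - \frac{2}{27}\right) \left(-39\right) 19 - 140 = \left(0 - \frac{2}{27}\right) \left(-39\right) 19 - 140 = \left(- \frac{2}{27}\right) \left(-39\right) 19 - 140 = \frac{26}{9} \cdot 19 - 140 = \frac{494}{9} - 140 = - \frac{766}{9}$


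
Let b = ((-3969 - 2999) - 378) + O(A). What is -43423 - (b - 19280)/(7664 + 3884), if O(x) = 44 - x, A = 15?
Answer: -501422207/11548 ≈ -43421.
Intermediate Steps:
b = -7317 (b = ((-3969 - 2999) - 378) + (44 - 1*15) = (-6968 - 378) + (44 - 15) = -7346 + 29 = -7317)
-43423 - (b - 19280)/(7664 + 3884) = -43423 - (-7317 - 19280)/(7664 + 3884) = -43423 - (-26597)/11548 = -43423 - 1*(-26597/11548) = -43423 + 26597/11548 = -501422207/11548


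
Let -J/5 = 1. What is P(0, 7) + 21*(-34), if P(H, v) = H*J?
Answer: -714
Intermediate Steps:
J = -5 (J = -5*1 = -5)
P(H, v) = -5*H (P(H, v) = H*(-5) = -5*H)
P(0, 7) + 21*(-34) = -5*0 + 21*(-34) = 0 - 714 = -714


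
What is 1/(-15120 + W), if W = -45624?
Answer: -1/60744 ≈ -1.6463e-5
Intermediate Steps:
1/(-15120 + W) = 1/(-15120 - 45624) = 1/(-60744) = -1/60744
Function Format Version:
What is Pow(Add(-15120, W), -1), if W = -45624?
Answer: Rational(-1, 60744) ≈ -1.6463e-5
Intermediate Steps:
Pow(Add(-15120, W), -1) = Pow(Add(-15120, -45624), -1) = Pow(-60744, -1) = Rational(-1, 60744)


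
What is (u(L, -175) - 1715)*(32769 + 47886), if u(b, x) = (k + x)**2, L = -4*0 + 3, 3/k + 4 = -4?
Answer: 149909335095/64 ≈ 2.3423e+9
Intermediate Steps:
k = -3/8 (k = 3/(-4 - 4) = 3/(-8) = 3*(-1/8) = -3/8 ≈ -0.37500)
L = 3 (L = 0 + 3 = 3)
u(b, x) = (-3/8 + x)**2
(u(L, -175) - 1715)*(32769 + 47886) = ((-3 + 8*(-175))**2/64 - 1715)*(32769 + 47886) = ((-3 - 1400)**2/64 - 1715)*80655 = ((1/64)*(-1403)**2 - 1715)*80655 = ((1/64)*1968409 - 1715)*80655 = (1968409/64 - 1715)*80655 = (1858649/64)*80655 = 149909335095/64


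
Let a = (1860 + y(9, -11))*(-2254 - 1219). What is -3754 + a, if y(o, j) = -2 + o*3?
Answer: -6550359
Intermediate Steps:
y(o, j) = -2 + 3*o
a = -6546605 (a = (1860 + (-2 + 3*9))*(-2254 - 1219) = (1860 + (-2 + 27))*(-3473) = (1860 + 25)*(-3473) = 1885*(-3473) = -6546605)
-3754 + a = -3754 - 6546605 = -6550359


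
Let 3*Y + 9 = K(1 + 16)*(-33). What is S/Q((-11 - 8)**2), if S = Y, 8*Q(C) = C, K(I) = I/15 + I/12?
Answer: -1242/1805 ≈ -0.68809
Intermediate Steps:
K(I) = 3*I/20 (K(I) = I*(1/15) + I*(1/12) = I/15 + I/12 = 3*I/20)
Q(C) = C/8
Y = -621/20 (Y = -3 + ((3*(1 + 16)/20)*(-33))/3 = -3 + (((3/20)*17)*(-33))/3 = -3 + ((51/20)*(-33))/3 = -3 + (1/3)*(-1683/20) = -3 - 561/20 = -621/20 ≈ -31.050)
S = -621/20 ≈ -31.050
S/Q((-11 - 8)**2) = -621*8/(-11 - 8)**2/20 = -621/(20*((1/8)*(-19)**2)) = -621/(20*((1/8)*361)) = -621/(20*361/8) = -621/20*8/361 = -1242/1805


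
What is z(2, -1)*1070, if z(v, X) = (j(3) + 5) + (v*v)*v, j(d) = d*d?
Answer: 23540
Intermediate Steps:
j(d) = d**2
z(v, X) = 14 + v**3 (z(v, X) = (3**2 + 5) + (v*v)*v = (9 + 5) + v**2*v = 14 + v**3)
z(2, -1)*1070 = (14 + 2**3)*1070 = (14 + 8)*1070 = 22*1070 = 23540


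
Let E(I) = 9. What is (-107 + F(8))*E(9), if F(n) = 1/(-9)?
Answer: -964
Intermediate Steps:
F(n) = -⅑
(-107 + F(8))*E(9) = (-107 - ⅑)*9 = -964/9*9 = -964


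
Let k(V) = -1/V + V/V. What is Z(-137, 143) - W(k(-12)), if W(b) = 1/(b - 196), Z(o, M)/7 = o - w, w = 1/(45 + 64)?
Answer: -244513074/254951 ≈ -959.06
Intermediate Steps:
k(V) = 1 - 1/V (k(V) = -1/V + 1 = 1 - 1/V)
w = 1/109 ≈ 0.0091743
Z(o, M) = -7/109 + 7*o (Z(o, M) = 7*(o - 1*1/109) = 7*(o - 1/109) = 7*(-1/109 + o) = -7/109 + 7*o)
W(b) = 1/(-196 + b)
Z(-137, 143) - W(k(-12)) = (-7/109 + 7*(-137)) - 1/(-196 + (-1 - 12)/(-12)) = (-7/109 - 959) - 1/(-196 - 1/12*(-13)) = -104538/109 - 1/(-196 + 13/12) = -104538/109 - 1/(-2339/12) = -104538/109 - 1*(-12/2339) = -104538/109 + 12/2339 = -244513074/254951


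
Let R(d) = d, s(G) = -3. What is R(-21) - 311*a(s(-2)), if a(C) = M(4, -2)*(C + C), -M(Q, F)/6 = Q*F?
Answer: 89547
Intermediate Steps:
M(Q, F) = -6*F*Q (M(Q, F) = -6*Q*F = -6*F*Q)
a(C) = 96*C (a(C) = (-6*(-2)*4)*(C + C) = 48*(2*C) = 96*C)
R(-21) - 311*a(s(-2)) = -21 - 29856*(-3) = -21 - 311*(-288) = -21 + 89568 = 89547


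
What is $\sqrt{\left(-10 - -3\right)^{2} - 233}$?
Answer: $2 i \sqrt{46} \approx 13.565 i$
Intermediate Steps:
$\sqrt{\left(-10 - -3\right)^{2} - 233} = \sqrt{\left(-10 + 3\right)^{2} - 233} = \sqrt{\left(-7\right)^{2} - 233} = \sqrt{49 - 233} = \sqrt{-184} = 2 i \sqrt{46}$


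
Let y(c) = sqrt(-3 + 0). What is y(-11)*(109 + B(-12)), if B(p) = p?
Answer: 97*I*sqrt(3) ≈ 168.01*I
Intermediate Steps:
y(c) = I*sqrt(3) (y(c) = sqrt(-3) = I*sqrt(3))
y(-11)*(109 + B(-12)) = (I*sqrt(3))*(109 - 12) = (I*sqrt(3))*97 = 97*I*sqrt(3)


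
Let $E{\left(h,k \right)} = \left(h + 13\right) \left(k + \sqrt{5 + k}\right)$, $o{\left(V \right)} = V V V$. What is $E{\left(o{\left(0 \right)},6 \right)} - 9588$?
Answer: $-9510 + 13 \sqrt{11} \approx -9466.9$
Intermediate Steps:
$o{\left(V \right)} = V^{3}$ ($o{\left(V \right)} = V V^{2} = V^{3}$)
$E{\left(h,k \right)} = \left(13 + h\right) \left(k + \sqrt{5 + k}\right)$
$E{\left(o{\left(0 \right)},6 \right)} - 9588 = \left(13 \cdot 6 + 13 \sqrt{5 + 6} + 0^{3} \cdot 6 + 0^{3} \sqrt{5 + 6}\right) - 9588 = \left(78 + 13 \sqrt{11} + 0 \cdot 6 + 0 \sqrt{11}\right) - 9588 = \left(78 + 13 \sqrt{11} + 0 + 0\right) - 9588 = \left(78 + 13 \sqrt{11}\right) - 9588 = -9510 + 13 \sqrt{11}$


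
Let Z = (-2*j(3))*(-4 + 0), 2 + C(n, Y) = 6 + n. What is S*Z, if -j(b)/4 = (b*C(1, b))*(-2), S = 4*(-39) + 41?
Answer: -110400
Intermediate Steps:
C(n, Y) = 4 + n (C(n, Y) = -2 + (6 + n) = 4 + n)
S = -115 (S = -156 + 41 = -115)
j(b) = 40*b (j(b) = -4*b*(4 + 1)*(-2) = -4*b*5*(-2) = -4*5*b*(-2) = -(-40)*b = 40*b)
Z = 960 (Z = (-80*3)*(-4 + 0) = -2*120*(-4) = -240*(-4) = 960)
S*Z = -115*960 = -110400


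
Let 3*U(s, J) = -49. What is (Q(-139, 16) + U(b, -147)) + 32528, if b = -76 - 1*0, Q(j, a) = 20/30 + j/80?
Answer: 7802543/240 ≈ 32511.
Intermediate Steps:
Q(j, a) = ⅔ + j/80 (Q(j, a) = 20*(1/30) + j*(1/80) = ⅔ + j/80)
b = -76 (b = -76 + 0 = -76)
U(s, J) = -49/3 (U(s, J) = (⅓)*(-49) = -49/3)
(Q(-139, 16) + U(b, -147)) + 32528 = ((⅔ + (1/80)*(-139)) - 49/3) + 32528 = ((⅔ - 139/80) - 49/3) + 32528 = (-257/240 - 49/3) + 32528 = -4177/240 + 32528 = 7802543/240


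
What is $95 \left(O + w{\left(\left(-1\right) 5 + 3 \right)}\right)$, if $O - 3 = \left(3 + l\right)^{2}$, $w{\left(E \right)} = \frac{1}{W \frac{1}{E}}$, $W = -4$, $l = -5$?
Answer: $\frac{1425}{2} \approx 712.5$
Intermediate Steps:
$w{\left(E \right)} = - \frac{E}{4}$ ($w{\left(E \right)} = \frac{1}{\left(-4\right) \frac{1}{E}} = - \frac{E}{4}$)
$O = 7$ ($O = 3 + \left(3 - 5\right)^{2} = 3 + \left(-2\right)^{2} = 3 + 4 = 7$)
$95 \left(O + w{\left(\left(-1\right) 5 + 3 \right)}\right) = 95 \left(7 - \frac{\left(-1\right) 5 + 3}{4}\right) = 95 \left(7 - \frac{-5 + 3}{4}\right) = 95 \left(7 - - \frac{1}{2}\right) = 95 \left(7 + \frac{1}{2}\right) = 95 \cdot \frac{15}{2} = \frac{1425}{2}$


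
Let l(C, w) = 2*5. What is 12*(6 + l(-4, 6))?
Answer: 192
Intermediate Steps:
l(C, w) = 10
12*(6 + l(-4, 6)) = 12*(6 + 10) = 12*16 = 192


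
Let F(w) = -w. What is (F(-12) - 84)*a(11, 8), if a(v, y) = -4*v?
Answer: 3168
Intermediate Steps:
(F(-12) - 84)*a(11, 8) = (-1*(-12) - 84)*(-4*11) = (12 - 84)*(-44) = -72*(-44) = 3168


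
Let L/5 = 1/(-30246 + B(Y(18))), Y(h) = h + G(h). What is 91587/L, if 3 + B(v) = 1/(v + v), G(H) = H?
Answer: -66489933383/120 ≈ -5.5408e+8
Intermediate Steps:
Y(h) = 2*h (Y(h) = h + h = 2*h)
B(v) = -3 + 1/(2*v) (B(v) = -3 + 1/(v + v) = -3 + 1/(2*v))
L = -360/2177927 (L = 5/(-30246 + (-3 + 1/(2*((2*18))))) = 5/(-30246 + (-3 + (½)/36)) = 5/(-30246 + (-3 + (½)*(1/36))) = 5/(-30246 + (-3 + 1/72)) = 5/(-30246 - 215/72) = 5/(-2177927/72) = 5*(-72/2177927) = -360/2177927 ≈ -0.00016529)
91587/L = 91587/(-360/2177927) = 91587*(-2177927/360) = -66489933383/120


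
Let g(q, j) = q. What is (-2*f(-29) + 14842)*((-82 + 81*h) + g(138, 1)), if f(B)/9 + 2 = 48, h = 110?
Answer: 125649524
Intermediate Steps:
f(B) = 414 (f(B) = -18 + 9*48 = -18 + 432 = 414)
(-2*f(-29) + 14842)*((-82 + 81*h) + g(138, 1)) = (-2*414 + 14842)*((-82 + 81*110) + 138) = (-828 + 14842)*((-82 + 8910) + 138) = 14014*(8828 + 138) = 14014*8966 = 125649524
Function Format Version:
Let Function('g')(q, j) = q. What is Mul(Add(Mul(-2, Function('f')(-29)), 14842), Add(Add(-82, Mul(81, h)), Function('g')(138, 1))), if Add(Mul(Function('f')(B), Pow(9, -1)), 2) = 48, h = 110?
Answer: 125649524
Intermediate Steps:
Function('f')(B) = 414 (Function('f')(B) = Add(-18, Mul(9, 48)) = Add(-18, 432) = 414)
Mul(Add(Mul(-2, Function('f')(-29)), 14842), Add(Add(-82, Mul(81, h)), Function('g')(138, 1))) = Mul(Add(Mul(-2, 414), 14842), Add(Add(-82, Mul(81, 110)), 138)) = Mul(Add(-828, 14842), Add(Add(-82, 8910), 138)) = Mul(14014, Add(8828, 138)) = Mul(14014, 8966) = 125649524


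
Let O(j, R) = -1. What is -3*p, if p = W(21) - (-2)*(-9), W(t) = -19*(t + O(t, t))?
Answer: 1194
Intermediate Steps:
W(t) = 19 - 19*t (W(t) = -19*(t - 1) = -19*(-1 + t) = 19 - 19*t)
p = -398 (p = (19 - 19*21) - (-2)*(-9) = (19 - 399) - 1*18 = -380 - 18 = -398)
-3*p = -3*(-398) = 1194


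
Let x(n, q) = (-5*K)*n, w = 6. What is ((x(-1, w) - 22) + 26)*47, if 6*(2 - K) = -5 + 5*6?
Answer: -1927/6 ≈ -321.17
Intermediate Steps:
K = -13/6 (K = 2 - (-5 + 5*6)/6 = 2 - (-5 + 30)/6 = 2 - ⅙*25 = 2 - 25/6 = -13/6 ≈ -2.1667)
x(n, q) = 65*n/6 (x(n, q) = (-5*(-13/6))*n = 65*n/6)
((x(-1, w) - 22) + 26)*47 = (((65/6)*(-1) - 22) + 26)*47 = ((-65/6 - 22) + 26)*47 = (-197/6 + 26)*47 = -41/6*47 = -1927/6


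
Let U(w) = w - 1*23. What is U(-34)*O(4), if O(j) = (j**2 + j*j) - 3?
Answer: -1653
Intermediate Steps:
O(j) = -3 + 2*j**2 (O(j) = (j**2 + j**2) - 3 = 2*j**2 - 3 = -3 + 2*j**2)
U(w) = -23 + w (U(w) = w - 23 = -23 + w)
U(-34)*O(4) = (-23 - 34)*(-3 + 2*4**2) = -57*(-3 + 2*16) = -57*(-3 + 32) = -57*29 = -1653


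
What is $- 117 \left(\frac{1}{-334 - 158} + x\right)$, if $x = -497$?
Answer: $\frac{9536475}{164} \approx 58149.0$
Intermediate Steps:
$- 117 \left(\frac{1}{-334 - 158} + x\right) = - 117 \left(\frac{1}{-334 - 158} - 497\right) = - 117 \left(\frac{1}{-492} - 497\right) = - 117 \left(- \frac{1}{492} - 497\right) = \left(-117\right) \left(- \frac{244525}{492}\right) = \frac{9536475}{164}$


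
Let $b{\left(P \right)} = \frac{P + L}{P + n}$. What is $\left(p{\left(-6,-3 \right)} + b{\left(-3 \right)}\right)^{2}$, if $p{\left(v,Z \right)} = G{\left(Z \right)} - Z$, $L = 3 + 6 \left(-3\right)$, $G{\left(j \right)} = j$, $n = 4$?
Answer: $324$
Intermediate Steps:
$L = -15$ ($L = 3 - 18 = -15$)
$p{\left(v,Z \right)} = 0$ ($p{\left(v,Z \right)} = Z - Z = 0$)
$b{\left(P \right)} = \frac{-15 + P}{4 + P}$ ($b{\left(P \right)} = \frac{P - 15}{P + 4} = \frac{-15 + P}{4 + P}$)
$\left(p{\left(-6,-3 \right)} + b{\left(-3 \right)}\right)^{2} = \left(0 + \frac{-15 - 3}{4 - 3}\right)^{2} = \left(0 + 1^{-1} \left(-18\right)\right)^{2} = \left(0 + 1 \left(-18\right)\right)^{2} = \left(0 - 18\right)^{2} = \left(-18\right)^{2} = 324$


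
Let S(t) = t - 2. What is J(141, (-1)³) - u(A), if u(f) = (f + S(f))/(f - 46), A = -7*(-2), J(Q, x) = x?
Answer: -3/16 ≈ -0.18750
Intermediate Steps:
S(t) = -2 + t
A = 14
u(f) = (-2 + 2*f)/(-46 + f) (u(f) = (f + (-2 + f))/(f - 46) = (-2 + 2*f)/(-46 + f))
J(141, (-1)³) - u(A) = (-1)³ - 2*(-1 + 14)/(-46 + 14) = -1 - 2*13/(-32) = -1 - 2*(-1)*13/32 = -1 - 1*(-13/16) = -1 + 13/16 = -3/16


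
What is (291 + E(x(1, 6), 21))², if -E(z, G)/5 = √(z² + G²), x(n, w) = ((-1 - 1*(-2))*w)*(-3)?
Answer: 103806 - 8730*√85 ≈ 23319.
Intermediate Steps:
x(n, w) = -3*w (x(n, w) = ((-1 + 2)*w)*(-3) = (1*w)*(-3) = w*(-3) = -3*w)
E(z, G) = -5*√(G² + z²) (E(z, G) = -5*√(z² + G²) = -5*√(G² + z²))
(291 + E(x(1, 6), 21))² = (291 - 5*√(21² + (-3*6)²))² = (291 - 5*√(441 + (-18)²))² = (291 - 5*√(441 + 324))² = (291 - 15*√85)²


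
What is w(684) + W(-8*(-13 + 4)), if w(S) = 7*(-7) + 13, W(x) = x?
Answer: 36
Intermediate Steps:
w(S) = -36 (w(S) = -49 + 13 = -36)
w(684) + W(-8*(-13 + 4)) = -36 - 8*(-13 + 4) = -36 - 8*(-9) = -36 + 72 = 36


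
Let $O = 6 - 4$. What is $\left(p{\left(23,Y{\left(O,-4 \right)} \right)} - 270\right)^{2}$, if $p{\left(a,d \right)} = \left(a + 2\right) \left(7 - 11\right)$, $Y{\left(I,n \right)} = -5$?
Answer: $136900$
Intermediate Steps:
$O = 2$ ($O = 6 - 4 = 2$)
$p{\left(a,d \right)} = -8 - 4 a$ ($p{\left(a,d \right)} = \left(2 + a\right) \left(-4\right) = -8 - 4 a$)
$\left(p{\left(23,Y{\left(O,-4 \right)} \right)} - 270\right)^{2} = \left(\left(-8 - 92\right) - 270\right)^{2} = \left(-100 - 270\right)^{2} = \left(-370\right)^{2} = 136900$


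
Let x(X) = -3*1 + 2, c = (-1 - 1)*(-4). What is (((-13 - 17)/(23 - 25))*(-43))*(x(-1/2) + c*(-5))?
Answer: 26445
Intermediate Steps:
c = 8 (c = -2*(-4) = 8)
x(X) = -1 (x(X) = -3 + 2 = -1)
(((-13 - 17)/(23 - 25))*(-43))*(x(-1/2) + c*(-5)) = (((-13 - 17)/(23 - 25))*(-43))*(-1 + 8*(-5)) = (-30/(-2)*(-43))*(-1 - 40) = (-30*(-½)*(-43))*(-41) = (15*(-43))*(-41) = -645*(-41) = 26445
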